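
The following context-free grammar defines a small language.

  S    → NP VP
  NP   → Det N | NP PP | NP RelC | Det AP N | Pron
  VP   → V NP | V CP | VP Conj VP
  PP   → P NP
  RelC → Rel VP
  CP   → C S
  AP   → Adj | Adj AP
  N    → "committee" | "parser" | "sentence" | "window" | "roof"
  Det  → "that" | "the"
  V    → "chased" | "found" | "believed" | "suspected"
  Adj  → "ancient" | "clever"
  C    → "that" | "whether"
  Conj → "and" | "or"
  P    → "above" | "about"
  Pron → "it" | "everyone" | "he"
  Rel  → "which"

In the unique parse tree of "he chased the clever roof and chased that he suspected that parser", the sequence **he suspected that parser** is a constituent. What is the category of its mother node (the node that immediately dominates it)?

S
  NP
    Pron: he
  VP
    VP
      V: chased
      NP
        Det: the
        AP
          Adj: clever
        N: roof
    Conj: and
    VP
      V: chased
      CP
        C: that
        S
          NP
            Pron: he
          VP
            V: suspected
            NP
              Det: that
              N: parser
The span 'he suspected that parser' is the S node built by S → NP VP.
Its mother is the CP built by CP → C S.

CP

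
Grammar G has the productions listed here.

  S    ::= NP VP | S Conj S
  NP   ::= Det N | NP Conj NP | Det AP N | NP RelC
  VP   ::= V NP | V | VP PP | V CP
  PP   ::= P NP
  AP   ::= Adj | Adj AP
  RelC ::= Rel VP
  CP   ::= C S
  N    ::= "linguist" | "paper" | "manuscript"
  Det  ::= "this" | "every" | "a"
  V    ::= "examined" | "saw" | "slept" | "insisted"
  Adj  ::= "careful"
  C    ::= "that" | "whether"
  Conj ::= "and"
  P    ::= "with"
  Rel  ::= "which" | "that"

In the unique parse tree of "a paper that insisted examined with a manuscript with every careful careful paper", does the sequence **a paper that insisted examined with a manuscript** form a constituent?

[S [NP [NP [Det a] [N paper]] [RelC [Rel that] [VP [V insisted]]]] [VP [VP [VP [V examined]] [PP [P with] [NP [Det a] [N manuscript]]]] [PP [P with] [NP [Det every] [AP [Adj careful] [AP [Adj careful]]] [N paper]]]]]
The smallest constituent containing 'a paper that insisted examined with a manuscript' is the S spanning 'a paper that insisted examined with a manuscript with every careful careful paper'; no single node in the tree dominates exactly the given words.

No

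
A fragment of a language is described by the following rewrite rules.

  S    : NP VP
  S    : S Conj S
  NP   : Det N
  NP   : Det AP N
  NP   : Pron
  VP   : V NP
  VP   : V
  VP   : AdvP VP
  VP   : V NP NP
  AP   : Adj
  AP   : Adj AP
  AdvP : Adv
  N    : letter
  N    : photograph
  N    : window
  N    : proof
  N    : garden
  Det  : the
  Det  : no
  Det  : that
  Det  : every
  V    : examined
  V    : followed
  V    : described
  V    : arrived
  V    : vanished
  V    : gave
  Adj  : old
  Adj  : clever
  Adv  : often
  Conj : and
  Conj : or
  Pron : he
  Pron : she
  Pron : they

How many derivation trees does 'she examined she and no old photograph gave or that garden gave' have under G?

2

The two bracketings:
[S [S [NP [Pron she]] [VP [V examined] [NP [Pron she]]]] [Conj and] [S [S [NP [Det no] [AP [Adj old]] [N photograph]] [VP [V gave]]] [Conj or] [S [NP [Det that] [N garden]] [VP [V gave]]]]]
[S [S [S [NP [Pron she]] [VP [V examined] [NP [Pron she]]]] [Conj and] [S [NP [Det no] [AP [Adj old]] [N photograph]] [VP [V gave]]]] [Conj or] [S [NP [Det that] [N garden]] [VP [V gave]]]]
The trees differ in how a recursive rule is bracketed over the same span.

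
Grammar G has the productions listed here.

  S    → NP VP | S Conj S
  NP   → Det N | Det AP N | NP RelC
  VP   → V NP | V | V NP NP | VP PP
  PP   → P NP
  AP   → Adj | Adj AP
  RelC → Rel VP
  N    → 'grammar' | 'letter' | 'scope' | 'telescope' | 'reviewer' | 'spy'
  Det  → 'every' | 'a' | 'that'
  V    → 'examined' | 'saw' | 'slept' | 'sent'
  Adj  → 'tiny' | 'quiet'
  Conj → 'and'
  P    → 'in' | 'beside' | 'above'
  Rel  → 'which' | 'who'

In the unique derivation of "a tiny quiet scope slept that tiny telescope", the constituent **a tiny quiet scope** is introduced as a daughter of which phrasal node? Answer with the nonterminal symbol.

S
  NP
    Det: a
    AP
      Adj: tiny
      AP
        Adj: quiet
    N: scope
  VP
    V: slept
    NP
      Det: that
      AP
        Adj: tiny
      N: telescope
The span 'a tiny quiet scope' is the NP node built by NP → Det AP N.
Its mother is the S built by S → NP VP.

S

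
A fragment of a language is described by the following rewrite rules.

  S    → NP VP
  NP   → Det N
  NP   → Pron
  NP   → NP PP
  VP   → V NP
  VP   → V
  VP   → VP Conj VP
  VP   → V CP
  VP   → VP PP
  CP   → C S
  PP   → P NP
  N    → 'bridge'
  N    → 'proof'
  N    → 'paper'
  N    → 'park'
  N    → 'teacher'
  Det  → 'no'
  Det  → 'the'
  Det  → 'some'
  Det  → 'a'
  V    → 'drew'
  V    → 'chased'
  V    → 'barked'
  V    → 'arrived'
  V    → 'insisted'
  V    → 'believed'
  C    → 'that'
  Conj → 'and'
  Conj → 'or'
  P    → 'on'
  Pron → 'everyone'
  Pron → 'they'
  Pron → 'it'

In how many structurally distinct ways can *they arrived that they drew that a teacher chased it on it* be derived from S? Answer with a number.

4

Two of the 4 distinct bracketings:
[S [NP [Pron they]] [VP [V arrived] [CP [C that] [S [NP [Pron they]] [VP [V drew] [CP [C that] [S [NP [Det a] [N teacher]] [VP [V chased] [NP [NP [Pron it]] [PP [P on] [NP [Pron it]]]]]]]]]]]]
[S [NP [Pron they]] [VP [V arrived] [CP [C that] [S [NP [Pron they]] [VP [V drew] [CP [C that] [S [NP [Det a] [N teacher]] [VP [VP [V chased] [NP [Pron it]]] [PP [P on] [NP [Pron it]]]]]]]]]]]
The difference turns on whether NP → NP PP is used at the relevant span, versus an alternative expansion of NP.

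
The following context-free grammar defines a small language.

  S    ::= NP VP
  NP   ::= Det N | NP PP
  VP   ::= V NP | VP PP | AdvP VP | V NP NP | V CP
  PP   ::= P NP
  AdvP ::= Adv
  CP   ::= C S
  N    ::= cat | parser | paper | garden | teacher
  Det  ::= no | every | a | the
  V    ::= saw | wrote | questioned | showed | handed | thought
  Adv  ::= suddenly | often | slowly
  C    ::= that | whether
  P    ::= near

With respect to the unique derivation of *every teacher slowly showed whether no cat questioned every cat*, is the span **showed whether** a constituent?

[S [NP [Det every] [N teacher]] [VP [AdvP [Adv slowly]] [VP [V showed] [CP [C whether] [S [NP [Det no] [N cat]] [VP [V questioned] [NP [Det every] [N cat]]]]]]]]
The smallest constituent containing 'showed whether' is the VP spanning 'showed whether no cat questioned every cat'; no single node in the tree dominates exactly the given words.

No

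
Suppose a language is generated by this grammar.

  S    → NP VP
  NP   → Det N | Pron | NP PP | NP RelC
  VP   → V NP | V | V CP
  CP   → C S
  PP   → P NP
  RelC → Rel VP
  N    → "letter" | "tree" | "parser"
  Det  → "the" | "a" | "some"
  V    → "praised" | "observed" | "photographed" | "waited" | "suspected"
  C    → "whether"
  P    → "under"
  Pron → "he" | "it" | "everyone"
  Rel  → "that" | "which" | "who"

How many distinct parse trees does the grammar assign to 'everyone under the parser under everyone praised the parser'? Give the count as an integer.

2

The two bracketings:
[S [NP [NP [Pron everyone]] [PP [P under] [NP [NP [Det the] [N parser]] [PP [P under] [NP [Pron everyone]]]]]] [VP [V praised] [NP [Det the] [N parser]]]]
[S [NP [NP [NP [Pron everyone]] [PP [P under] [NP [Det the] [N parser]]]] [PP [P under] [NP [Pron everyone]]]] [VP [V praised] [NP [Det the] [N parser]]]]
The trees differ in how a recursive rule is bracketed over the same span.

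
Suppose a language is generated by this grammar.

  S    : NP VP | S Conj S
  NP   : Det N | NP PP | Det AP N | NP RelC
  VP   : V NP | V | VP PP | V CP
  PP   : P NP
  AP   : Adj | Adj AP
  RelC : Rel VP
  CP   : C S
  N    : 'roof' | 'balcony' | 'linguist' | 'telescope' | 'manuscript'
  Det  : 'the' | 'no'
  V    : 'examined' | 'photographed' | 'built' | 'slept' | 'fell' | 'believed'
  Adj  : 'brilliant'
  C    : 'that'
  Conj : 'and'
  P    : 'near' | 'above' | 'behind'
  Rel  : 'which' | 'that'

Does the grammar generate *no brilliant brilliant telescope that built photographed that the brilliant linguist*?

For S → NP VP, every NP-prefix leaves a non-VP remainder: after 'no brilliant brilliant telescope' the remainder is not a VP; after 'no brilliant brilliant telescope that built' the remainder is not a VP. The alternative S rule S → S Conj S likewise has no satisfying split.

Ungrammatical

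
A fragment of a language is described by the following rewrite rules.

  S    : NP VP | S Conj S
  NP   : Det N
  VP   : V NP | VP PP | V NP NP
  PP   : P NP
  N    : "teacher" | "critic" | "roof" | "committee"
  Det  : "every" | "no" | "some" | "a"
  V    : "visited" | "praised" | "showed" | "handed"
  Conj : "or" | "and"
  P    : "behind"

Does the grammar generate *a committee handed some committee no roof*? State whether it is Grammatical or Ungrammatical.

[S [NP [Det a] [N committee]] [VP [V handed] [NP [Det some] [N committee]] [NP [Det no] [N roof]]]]
Every word is introduced by a lexical rule and the phrasal rules combine the resulting categories into a single S.

Grammatical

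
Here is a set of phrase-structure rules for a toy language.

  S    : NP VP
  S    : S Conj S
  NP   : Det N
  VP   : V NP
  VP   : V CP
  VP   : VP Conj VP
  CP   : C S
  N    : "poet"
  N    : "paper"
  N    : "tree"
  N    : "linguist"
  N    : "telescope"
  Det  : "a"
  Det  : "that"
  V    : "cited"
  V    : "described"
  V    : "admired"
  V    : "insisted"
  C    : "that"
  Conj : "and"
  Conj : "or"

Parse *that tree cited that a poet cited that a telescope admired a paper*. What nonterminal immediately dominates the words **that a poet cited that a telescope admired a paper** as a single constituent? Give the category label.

CP

[S [NP [Det that] [N tree]] [VP [V cited] [CP [C that] [S [NP [Det a] [N poet]] [VP [V cited] [CP [C that] [S [NP [Det a] [N telescope]] [VP [V admired] [NP [Det a] [N paper]]]]]]]]]]
The span 'that a poet cited that a telescope admired a paper' is the CP node built by CP → C S.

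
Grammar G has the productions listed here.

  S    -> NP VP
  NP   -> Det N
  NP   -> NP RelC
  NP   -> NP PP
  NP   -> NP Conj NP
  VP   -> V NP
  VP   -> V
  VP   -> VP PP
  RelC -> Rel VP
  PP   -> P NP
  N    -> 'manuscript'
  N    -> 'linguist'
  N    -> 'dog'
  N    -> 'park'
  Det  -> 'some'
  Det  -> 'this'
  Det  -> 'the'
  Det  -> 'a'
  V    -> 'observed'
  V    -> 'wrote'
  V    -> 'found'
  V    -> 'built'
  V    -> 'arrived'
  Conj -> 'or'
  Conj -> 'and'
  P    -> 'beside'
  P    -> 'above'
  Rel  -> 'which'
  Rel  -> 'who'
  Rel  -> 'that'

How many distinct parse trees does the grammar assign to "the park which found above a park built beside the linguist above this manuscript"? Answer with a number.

Two of the 4 distinct bracketings:
[S [NP [NP [Det the] [N park]] [RelC [Rel which] [VP [VP [V found]] [PP [P above] [NP [Det a] [N park]]]]]] [VP [VP [V built]] [PP [P beside] [NP [NP [Det the] [N linguist]] [PP [P above] [NP [Det this] [N manuscript]]]]]]]
[S [NP [NP [Det the] [N park]] [RelC [Rel which] [VP [VP [V found]] [PP [P above] [NP [Det a] [N park]]]]]] [VP [VP [VP [V built]] [PP [P beside] [NP [Det the] [N linguist]]]] [PP [P above] [NP [Det this] [N manuscript]]]]]
The difference turns on whether NP → NP PP is used at the relevant span, versus an alternative expansion of NP.

4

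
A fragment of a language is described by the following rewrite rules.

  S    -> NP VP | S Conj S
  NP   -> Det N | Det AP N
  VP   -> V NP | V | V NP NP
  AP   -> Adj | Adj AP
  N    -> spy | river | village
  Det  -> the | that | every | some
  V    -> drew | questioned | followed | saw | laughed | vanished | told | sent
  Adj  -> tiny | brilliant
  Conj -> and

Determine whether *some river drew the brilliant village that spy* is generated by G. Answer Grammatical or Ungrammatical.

Grammatical

S
  NP
    Det: some
    N: river
  VP
    V: drew
    NP
      Det: the
      AP
        Adj: brilliant
      N: village
    NP
      Det: that
      N: spy
Every word is introduced by a lexical rule and the phrasal rules combine the resulting categories into a single S.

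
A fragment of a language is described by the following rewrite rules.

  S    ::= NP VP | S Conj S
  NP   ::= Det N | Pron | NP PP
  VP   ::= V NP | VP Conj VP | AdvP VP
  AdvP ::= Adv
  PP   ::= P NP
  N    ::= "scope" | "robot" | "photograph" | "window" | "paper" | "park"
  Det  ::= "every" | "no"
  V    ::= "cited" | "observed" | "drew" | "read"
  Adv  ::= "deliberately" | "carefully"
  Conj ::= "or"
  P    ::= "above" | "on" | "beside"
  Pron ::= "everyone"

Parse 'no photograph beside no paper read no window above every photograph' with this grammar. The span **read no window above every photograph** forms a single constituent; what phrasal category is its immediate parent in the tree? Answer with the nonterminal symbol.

S

[S [NP [NP [Det no] [N photograph]] [PP [P beside] [NP [Det no] [N paper]]]] [VP [V read] [NP [NP [Det no] [N window]] [PP [P above] [NP [Det every] [N photograph]]]]]]
The span 'read no window above every photograph' is the VP node built by VP → V NP.
Its mother is the S built by S → NP VP.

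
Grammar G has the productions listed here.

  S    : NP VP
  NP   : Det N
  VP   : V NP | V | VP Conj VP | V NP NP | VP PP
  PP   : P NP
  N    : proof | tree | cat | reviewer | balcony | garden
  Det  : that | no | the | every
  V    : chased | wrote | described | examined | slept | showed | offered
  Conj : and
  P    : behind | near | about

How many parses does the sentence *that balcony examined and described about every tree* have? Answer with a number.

2

The two bracketings:
[S [NP [Det that] [N balcony]] [VP [VP [V examined]] [Conj and] [VP [VP [V described]] [PP [P about] [NP [Det every] [N tree]]]]]]
[S [NP [Det that] [N balcony]] [VP [VP [VP [V examined]] [Conj and] [VP [V described]]] [PP [P about] [NP [Det every] [N tree]]]]]
The trees differ in how a recursive rule is bracketed over the same span.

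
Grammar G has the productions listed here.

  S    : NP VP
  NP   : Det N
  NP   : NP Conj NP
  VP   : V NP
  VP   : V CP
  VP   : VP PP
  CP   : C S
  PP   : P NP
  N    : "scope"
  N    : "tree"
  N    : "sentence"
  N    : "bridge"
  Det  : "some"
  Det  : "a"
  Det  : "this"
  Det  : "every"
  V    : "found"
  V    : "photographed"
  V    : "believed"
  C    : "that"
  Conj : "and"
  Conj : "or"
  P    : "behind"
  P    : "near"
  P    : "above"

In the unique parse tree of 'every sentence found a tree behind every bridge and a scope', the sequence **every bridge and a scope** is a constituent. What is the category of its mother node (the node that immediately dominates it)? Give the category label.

[S [NP [Det every] [N sentence]] [VP [VP [V found] [NP [Det a] [N tree]]] [PP [P behind] [NP [NP [Det every] [N bridge]] [Conj and] [NP [Det a] [N scope]]]]]]
The span 'every bridge and a scope' is the NP node built by NP → NP Conj NP.
Its mother is the PP built by PP → P NP.

PP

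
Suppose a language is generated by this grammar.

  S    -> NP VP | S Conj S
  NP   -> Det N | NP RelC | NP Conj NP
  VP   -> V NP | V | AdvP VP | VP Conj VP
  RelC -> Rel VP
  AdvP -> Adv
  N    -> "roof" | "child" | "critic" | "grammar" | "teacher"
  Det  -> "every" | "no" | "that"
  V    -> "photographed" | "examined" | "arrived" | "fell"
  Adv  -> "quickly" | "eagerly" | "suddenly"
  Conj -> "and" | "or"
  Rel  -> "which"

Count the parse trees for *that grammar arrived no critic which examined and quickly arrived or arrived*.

7

Two of the 7 distinct bracketings:
[S [NP [Det that] [N grammar]] [VP [V arrived] [NP [NP [Det no] [N critic]] [RelC [Rel which] [VP [VP [V examined]] [Conj and] [VP [AdvP [Adv quickly]] [VP [VP [V arrived]] [Conj or] [VP [V arrived]]]]]]]]]
[S [NP [Det that] [N grammar]] [VP [V arrived] [NP [NP [Det no] [N critic]] [RelC [Rel which] [VP [VP [V examined]] [Conj and] [VP [VP [AdvP [Adv quickly]] [VP [V arrived]]] [Conj or] [VP [V arrived]]]]]]]]
The trees differ in how a recursive rule is bracketed over the same span.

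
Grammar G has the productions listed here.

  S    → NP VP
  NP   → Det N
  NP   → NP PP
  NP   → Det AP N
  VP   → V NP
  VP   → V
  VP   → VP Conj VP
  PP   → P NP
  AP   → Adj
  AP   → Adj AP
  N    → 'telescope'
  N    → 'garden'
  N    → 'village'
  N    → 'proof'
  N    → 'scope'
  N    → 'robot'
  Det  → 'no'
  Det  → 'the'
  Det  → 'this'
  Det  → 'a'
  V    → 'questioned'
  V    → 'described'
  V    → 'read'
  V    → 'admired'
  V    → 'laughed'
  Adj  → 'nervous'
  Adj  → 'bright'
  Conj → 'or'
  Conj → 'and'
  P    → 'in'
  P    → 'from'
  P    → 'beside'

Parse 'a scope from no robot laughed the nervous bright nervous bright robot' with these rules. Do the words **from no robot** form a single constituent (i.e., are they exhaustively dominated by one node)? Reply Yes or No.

Yes

[S [NP [NP [Det a] [N scope]] [PP [P from] [NP [Det no] [N robot]]]] [VP [V laughed] [NP [Det the] [AP [Adj nervous] [AP [Adj bright] [AP [Adj nervous] [AP [Adj bright]]]]] [N robot]]]]
The words 'from no robot' are exhaustively dominated by a single PP node (built by PP → P NP), so they form a constituent.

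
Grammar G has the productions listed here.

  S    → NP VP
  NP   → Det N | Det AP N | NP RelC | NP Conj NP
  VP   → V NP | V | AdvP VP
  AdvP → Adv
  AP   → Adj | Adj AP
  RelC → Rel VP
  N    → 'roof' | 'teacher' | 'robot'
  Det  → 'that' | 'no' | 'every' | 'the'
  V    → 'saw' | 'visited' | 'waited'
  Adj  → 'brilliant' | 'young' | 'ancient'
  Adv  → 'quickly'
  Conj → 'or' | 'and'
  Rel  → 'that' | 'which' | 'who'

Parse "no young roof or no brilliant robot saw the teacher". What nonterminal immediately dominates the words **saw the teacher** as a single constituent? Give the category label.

S
  NP
    NP
      Det: no
      AP
        Adj: young
      N: roof
    Conj: or
    NP
      Det: no
      AP
        Adj: brilliant
      N: robot
  VP
    V: saw
    NP
      Det: the
      N: teacher
The span 'saw the teacher' is the VP node built by VP → V NP.

VP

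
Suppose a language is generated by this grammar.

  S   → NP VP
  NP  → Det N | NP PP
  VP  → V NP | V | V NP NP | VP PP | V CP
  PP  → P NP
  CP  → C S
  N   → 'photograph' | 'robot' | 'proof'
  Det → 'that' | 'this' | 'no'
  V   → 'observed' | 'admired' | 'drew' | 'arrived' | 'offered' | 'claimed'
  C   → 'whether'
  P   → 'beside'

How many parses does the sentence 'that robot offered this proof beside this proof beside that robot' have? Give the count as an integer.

5

Two of the 5 distinct bracketings:
[S [NP [Det that] [N robot]] [VP [V offered] [NP [NP [Det this] [N proof]] [PP [P beside] [NP [NP [Det this] [N proof]] [PP [P beside] [NP [Det that] [N robot]]]]]]]]
[S [NP [Det that] [N robot]] [VP [V offered] [NP [NP [NP [Det this] [N proof]] [PP [P beside] [NP [Det this] [N proof]]]] [PP [P beside] [NP [Det that] [N robot]]]]]]
The trees differ in how a recursive rule is bracketed over the same span.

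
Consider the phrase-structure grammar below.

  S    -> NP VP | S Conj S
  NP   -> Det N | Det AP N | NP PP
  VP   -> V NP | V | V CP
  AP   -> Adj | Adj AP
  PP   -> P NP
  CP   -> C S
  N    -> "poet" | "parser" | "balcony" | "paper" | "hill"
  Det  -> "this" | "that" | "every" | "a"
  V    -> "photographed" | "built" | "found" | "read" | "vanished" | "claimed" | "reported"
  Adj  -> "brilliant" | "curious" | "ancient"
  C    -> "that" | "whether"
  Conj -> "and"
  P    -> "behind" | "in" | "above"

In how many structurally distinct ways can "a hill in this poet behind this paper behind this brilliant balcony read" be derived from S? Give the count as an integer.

5

Two of the 5 distinct bracketings:
[S [NP [NP [Det a] [N hill]] [PP [P in] [NP [NP [Det this] [N poet]] [PP [P behind] [NP [NP [Det this] [N paper]] [PP [P behind] [NP [Det this] [AP [Adj brilliant]] [N balcony]]]]]]]] [VP [V read]]]
[S [NP [NP [Det a] [N hill]] [PP [P in] [NP [NP [NP [Det this] [N poet]] [PP [P behind] [NP [Det this] [N paper]]]] [PP [P behind] [NP [Det this] [AP [Adj brilliant]] [N balcony]]]]]] [VP [V read]]]
The trees differ in how a recursive rule is bracketed over the same span.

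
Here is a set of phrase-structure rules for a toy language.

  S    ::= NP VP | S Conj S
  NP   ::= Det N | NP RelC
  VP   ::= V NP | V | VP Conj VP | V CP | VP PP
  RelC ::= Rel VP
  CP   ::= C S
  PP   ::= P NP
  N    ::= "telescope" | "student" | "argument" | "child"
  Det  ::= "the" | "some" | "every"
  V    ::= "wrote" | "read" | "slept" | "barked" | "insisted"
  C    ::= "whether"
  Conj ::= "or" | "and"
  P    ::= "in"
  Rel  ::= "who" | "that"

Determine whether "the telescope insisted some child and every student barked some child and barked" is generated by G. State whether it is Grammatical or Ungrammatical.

Grammatical

[S [S [NP [Det the] [N telescope]] [VP [V insisted] [NP [Det some] [N child]]]] [Conj and] [S [NP [Det every] [N student]] [VP [VP [V barked] [NP [Det some] [N child]]] [Conj and] [VP [V barked]]]]]
Each bracket corresponds to one application of a listed rule, so the string is derivable from S.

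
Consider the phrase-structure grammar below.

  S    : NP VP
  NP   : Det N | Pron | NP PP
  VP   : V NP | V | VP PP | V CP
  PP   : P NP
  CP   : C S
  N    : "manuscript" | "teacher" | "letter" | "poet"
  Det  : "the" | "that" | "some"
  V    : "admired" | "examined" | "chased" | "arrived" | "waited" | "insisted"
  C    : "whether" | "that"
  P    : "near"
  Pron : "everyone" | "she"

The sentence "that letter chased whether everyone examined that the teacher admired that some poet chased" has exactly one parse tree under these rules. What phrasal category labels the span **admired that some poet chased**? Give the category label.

[S [NP [Det that] [N letter]] [VP [V chased] [CP [C whether] [S [NP [Pron everyone]] [VP [V examined] [CP [C that] [S [NP [Det the] [N teacher]] [VP [V admired] [CP [C that] [S [NP [Det some] [N poet]] [VP [V chased]]]]]]]]]]]]
The span 'admired that some poet chased' is the VP node built by VP → V CP.

VP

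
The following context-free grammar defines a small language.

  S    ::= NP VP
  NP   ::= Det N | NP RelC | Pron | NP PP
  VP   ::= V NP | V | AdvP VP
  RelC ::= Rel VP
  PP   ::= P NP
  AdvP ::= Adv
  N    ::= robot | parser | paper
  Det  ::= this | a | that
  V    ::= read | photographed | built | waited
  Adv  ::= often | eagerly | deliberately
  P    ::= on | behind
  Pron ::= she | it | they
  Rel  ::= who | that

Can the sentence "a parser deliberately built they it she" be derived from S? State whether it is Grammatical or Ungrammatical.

Ungrammatical

A Pron word can never sit immediately before a Pron word in any string this grammar generates, so the substring 'they it' rules out a derivation.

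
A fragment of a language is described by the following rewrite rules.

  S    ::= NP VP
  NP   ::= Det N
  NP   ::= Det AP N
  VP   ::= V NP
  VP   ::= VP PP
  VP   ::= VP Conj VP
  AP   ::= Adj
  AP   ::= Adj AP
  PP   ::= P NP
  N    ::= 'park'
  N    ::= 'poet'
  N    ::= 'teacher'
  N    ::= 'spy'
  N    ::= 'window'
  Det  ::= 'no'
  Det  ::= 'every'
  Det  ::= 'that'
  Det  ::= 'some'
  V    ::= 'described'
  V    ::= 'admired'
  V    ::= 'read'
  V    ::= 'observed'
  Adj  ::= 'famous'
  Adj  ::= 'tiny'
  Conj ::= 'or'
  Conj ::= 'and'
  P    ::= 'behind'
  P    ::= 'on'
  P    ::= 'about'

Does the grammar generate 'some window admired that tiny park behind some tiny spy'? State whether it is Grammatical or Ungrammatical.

[S [NP [Det some] [N window]] [VP [VP [V admired] [NP [Det that] [AP [Adj tiny]] [N park]]] [PP [P behind] [NP [Det some] [AP [Adj tiny]] [N spy]]]]]
The bracketing above is licensed at every node by one of the given productions, with S at the root.

Grammatical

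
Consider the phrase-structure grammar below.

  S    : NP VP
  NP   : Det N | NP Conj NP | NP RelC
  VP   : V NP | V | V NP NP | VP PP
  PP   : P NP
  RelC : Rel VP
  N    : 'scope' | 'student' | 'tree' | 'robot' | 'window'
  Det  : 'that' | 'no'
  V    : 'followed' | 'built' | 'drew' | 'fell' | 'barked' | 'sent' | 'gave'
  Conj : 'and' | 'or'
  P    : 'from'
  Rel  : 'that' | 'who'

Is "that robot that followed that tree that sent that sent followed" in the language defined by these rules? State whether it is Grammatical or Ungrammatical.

Grammatical

[S [NP [NP [Det that] [N robot]] [RelC [Rel that] [VP [V followed] [NP [NP [NP [Det that] [N tree]] [RelC [Rel that] [VP [V sent]]]] [RelC [Rel that] [VP [V sent]]]]]]] [VP [V followed]]]
Every word is introduced by a lexical rule and the phrasal rules combine the resulting categories into a single S.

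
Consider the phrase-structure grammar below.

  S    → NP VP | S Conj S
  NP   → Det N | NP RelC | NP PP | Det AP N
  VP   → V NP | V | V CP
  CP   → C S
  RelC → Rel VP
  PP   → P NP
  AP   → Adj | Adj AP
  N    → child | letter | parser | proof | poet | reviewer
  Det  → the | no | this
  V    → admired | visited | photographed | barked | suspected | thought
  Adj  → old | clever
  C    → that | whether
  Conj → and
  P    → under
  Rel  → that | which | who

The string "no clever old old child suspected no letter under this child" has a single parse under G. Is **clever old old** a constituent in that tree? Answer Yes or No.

[S [NP [Det no] [AP [Adj clever] [AP [Adj old] [AP [Adj old]]]] [N child]] [VP [V suspected] [NP [NP [Det no] [N letter]] [PP [P under] [NP [Det this] [N child]]]]]]
The words 'clever old old' are exhaustively dominated by a single AP node (built by AP → Adj AP), so they form a constituent.

Yes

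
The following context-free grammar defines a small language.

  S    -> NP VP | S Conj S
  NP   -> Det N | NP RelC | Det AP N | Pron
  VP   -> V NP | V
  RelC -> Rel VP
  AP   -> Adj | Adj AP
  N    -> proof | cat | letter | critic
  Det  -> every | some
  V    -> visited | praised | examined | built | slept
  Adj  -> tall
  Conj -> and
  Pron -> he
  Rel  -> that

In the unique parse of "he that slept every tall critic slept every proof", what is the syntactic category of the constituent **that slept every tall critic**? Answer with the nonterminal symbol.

RelC

[S [NP [NP [Pron he]] [RelC [Rel that] [VP [V slept] [NP [Det every] [AP [Adj tall]] [N critic]]]]] [VP [V slept] [NP [Det every] [N proof]]]]
The span 'that slept every tall critic' is the RelC node built by RelC → Rel VP.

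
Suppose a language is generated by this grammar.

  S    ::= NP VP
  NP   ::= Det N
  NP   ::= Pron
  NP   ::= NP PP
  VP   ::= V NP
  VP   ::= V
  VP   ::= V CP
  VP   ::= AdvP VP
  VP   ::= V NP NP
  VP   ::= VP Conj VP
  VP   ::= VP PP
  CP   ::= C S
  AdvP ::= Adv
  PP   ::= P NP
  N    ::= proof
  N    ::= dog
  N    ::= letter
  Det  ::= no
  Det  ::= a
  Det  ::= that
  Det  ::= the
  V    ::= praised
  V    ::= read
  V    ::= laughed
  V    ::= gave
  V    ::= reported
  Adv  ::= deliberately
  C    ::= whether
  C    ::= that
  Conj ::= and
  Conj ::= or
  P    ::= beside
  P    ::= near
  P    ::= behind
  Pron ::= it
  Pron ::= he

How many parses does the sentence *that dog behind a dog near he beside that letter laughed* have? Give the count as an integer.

Two of the 5 distinct bracketings:
[S [NP [NP [Det that] [N dog]] [PP [P behind] [NP [NP [Det a] [N dog]] [PP [P near] [NP [NP [Pron he]] [PP [P beside] [NP [Det that] [N letter]]]]]]]] [VP [V laughed]]]
[S [NP [NP [Det that] [N dog]] [PP [P behind] [NP [NP [NP [Det a] [N dog]] [PP [P near] [NP [Pron he]]]] [PP [P beside] [NP [Det that] [N letter]]]]]] [VP [V laughed]]]
The trees differ in how a recursive rule is bracketed over the same span.

5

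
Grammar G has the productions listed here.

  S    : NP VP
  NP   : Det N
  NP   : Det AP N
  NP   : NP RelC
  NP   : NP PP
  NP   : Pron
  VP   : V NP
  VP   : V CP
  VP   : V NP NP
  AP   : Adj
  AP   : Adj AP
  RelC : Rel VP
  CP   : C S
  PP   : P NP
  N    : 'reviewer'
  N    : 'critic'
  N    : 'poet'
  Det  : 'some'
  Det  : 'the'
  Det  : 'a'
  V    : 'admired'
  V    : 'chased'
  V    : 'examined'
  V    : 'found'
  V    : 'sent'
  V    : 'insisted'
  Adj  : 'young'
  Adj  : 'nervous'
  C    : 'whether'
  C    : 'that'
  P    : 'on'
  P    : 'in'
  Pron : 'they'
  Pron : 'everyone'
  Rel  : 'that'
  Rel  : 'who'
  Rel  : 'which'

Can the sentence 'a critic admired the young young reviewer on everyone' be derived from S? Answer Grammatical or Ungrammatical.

Grammatical

S
  NP
    Det: a
    N: critic
  VP
    V: admired
    NP
      NP
        Det: the
        AP
          Adj: young
          AP
            Adj: young
        N: reviewer
      PP
        P: on
        NP
          Pron: everyone
Every word is introduced by a lexical rule and the phrasal rules combine the resulting categories into a single S.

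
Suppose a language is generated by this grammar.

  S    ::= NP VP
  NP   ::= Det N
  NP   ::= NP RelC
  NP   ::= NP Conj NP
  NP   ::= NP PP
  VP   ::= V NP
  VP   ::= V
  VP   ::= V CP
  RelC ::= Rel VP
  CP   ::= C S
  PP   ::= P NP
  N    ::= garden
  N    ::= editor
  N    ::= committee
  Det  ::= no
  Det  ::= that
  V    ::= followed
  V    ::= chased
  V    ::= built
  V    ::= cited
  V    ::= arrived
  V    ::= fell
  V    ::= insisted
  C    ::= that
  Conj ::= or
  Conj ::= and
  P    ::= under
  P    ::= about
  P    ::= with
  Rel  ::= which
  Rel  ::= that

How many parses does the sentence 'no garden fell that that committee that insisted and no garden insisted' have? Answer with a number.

1

[S [NP [Det no] [N garden]] [VP [V fell] [CP [C that] [S [NP [NP [NP [Det that] [N committee]] [RelC [Rel that] [VP [V insisted]]]] [Conj and] [NP [Det no] [N garden]]] [VP [V insisted]]]]]]
No rule offers an alternative attachment or grouping for any span, so this is the only derivation.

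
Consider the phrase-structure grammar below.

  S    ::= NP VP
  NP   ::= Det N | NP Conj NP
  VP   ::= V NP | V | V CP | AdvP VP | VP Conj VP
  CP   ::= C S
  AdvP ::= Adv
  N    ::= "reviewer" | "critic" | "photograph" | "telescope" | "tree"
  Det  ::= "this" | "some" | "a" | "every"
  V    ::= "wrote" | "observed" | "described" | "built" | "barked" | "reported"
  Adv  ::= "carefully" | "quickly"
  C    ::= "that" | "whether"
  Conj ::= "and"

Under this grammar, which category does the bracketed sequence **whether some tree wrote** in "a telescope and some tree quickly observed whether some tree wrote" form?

CP

S
  NP
    NP
      Det: a
      N: telescope
    Conj: and
    NP
      Det: some
      N: tree
  VP
    AdvP
      Adv: quickly
    VP
      V: observed
      CP
        C: whether
        S
          NP
            Det: some
            N: tree
          VP
            V: wrote
The span 'whether some tree wrote' is the CP node built by CP → C S.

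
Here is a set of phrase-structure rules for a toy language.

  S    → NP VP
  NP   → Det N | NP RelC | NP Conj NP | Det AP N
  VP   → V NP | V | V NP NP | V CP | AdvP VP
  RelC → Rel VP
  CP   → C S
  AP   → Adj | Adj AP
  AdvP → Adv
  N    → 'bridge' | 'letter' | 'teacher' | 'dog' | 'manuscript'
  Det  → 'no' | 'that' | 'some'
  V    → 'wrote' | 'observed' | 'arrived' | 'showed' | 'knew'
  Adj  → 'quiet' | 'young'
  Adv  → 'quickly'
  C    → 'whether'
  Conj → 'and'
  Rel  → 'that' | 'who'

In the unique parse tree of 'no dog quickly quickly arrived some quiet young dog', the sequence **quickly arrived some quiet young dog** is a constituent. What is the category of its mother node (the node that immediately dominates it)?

VP

[S [NP [Det no] [N dog]] [VP [AdvP [Adv quickly]] [VP [AdvP [Adv quickly]] [VP [V arrived] [NP [Det some] [AP [Adj quiet] [AP [Adj young]]] [N dog]]]]]]
The span 'quickly arrived some quiet young dog' is the VP node built by VP → AdvP VP.
Its mother is the VP built by VP → AdvP VP.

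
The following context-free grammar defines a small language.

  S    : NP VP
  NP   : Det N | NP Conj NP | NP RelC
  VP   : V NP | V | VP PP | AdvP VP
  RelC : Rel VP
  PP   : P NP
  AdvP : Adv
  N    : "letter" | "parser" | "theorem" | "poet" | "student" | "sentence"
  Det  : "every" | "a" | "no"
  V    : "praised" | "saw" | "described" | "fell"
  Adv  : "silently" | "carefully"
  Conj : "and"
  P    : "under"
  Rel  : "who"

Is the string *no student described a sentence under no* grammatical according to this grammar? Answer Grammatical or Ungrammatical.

For S → NP VP, the only prefix that parses as NP is 'no student', but the remainder 'described a sentence under no' is not a VP under these rules.

Ungrammatical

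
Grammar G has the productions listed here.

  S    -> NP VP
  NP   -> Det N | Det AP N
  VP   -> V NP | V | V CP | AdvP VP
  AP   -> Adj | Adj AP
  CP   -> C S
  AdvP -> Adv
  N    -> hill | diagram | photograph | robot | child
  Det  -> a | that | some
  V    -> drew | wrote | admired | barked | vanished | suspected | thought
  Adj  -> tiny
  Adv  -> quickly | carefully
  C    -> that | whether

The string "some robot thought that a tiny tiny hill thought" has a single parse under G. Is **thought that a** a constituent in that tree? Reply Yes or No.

No

[S [NP [Det some] [N robot]] [VP [V thought] [CP [C that] [S [NP [Det a] [AP [Adj tiny] [AP [Adj tiny]]] [N hill]] [VP [V thought]]]]]]
The smallest constituent containing 'thought that a' is the VP spanning 'thought that a tiny tiny hill thought'; no single node in the tree dominates exactly the given words.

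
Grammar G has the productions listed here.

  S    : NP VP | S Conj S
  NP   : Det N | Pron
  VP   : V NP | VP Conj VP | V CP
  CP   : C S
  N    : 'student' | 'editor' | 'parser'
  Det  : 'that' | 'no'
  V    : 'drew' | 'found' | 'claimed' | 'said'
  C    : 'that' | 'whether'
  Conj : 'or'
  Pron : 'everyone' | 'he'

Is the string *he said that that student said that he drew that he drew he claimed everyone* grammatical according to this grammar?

For S → NP VP, the only prefix that parses as NP is 'he', but the remainder 'said that that student said that he drew that he drew he claimed everyone' is not a VP under these rules. The alternative S rule S → S Conj S likewise has no satisfying split.

Ungrammatical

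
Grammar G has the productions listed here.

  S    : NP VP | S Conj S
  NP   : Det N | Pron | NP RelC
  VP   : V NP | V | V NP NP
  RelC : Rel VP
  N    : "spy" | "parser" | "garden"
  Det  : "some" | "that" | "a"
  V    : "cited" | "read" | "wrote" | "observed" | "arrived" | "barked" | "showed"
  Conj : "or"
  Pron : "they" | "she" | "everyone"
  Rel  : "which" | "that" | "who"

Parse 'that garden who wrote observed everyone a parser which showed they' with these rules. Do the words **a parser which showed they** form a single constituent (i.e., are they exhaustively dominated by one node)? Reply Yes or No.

[S [NP [NP [Det that] [N garden]] [RelC [Rel who] [VP [V wrote]]]] [VP [V observed] [NP [Pron everyone]] [NP [NP [Det a] [N parser]] [RelC [Rel which] [VP [V showed] [NP [Pron they]]]]]]]
The words 'a parser which showed they' are exhaustively dominated by a single NP node (built by NP → NP RelC), so they form a constituent.

Yes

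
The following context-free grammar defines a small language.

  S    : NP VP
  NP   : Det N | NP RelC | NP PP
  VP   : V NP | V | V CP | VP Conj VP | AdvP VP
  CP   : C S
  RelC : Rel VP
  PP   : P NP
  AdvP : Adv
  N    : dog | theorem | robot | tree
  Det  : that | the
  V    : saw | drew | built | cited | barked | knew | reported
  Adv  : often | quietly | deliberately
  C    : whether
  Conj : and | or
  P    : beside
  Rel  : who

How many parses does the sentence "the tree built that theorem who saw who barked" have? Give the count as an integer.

[S [NP [Det the] [N tree]] [VP [V built] [NP [NP [NP [Det that] [N theorem]] [RelC [Rel who] [VP [V saw]]]] [RelC [Rel who] [VP [V barked]]]]]]
No rule offers an alternative attachment or grouping for any span, so this is the only derivation.

1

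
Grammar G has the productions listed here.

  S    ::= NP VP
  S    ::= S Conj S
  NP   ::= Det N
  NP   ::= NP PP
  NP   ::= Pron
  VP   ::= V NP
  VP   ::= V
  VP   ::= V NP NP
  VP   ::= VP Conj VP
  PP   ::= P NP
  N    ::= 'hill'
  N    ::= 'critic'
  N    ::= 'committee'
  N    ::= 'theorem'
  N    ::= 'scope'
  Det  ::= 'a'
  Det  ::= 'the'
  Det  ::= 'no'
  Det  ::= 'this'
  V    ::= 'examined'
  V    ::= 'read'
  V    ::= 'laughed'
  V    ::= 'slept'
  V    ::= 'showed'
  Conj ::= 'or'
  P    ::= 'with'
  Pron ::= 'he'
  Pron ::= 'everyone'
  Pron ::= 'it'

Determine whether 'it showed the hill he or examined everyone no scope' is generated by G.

[S [NP [Pron it]] [VP [VP [V showed] [NP [Det the] [N hill]] [NP [Pron he]]] [Conj or] [VP [V examined] [NP [Pron everyone]] [NP [Det no] [N scope]]]]]
Every word is introduced by a lexical rule and the phrasal rules combine the resulting categories into a single S.

Grammatical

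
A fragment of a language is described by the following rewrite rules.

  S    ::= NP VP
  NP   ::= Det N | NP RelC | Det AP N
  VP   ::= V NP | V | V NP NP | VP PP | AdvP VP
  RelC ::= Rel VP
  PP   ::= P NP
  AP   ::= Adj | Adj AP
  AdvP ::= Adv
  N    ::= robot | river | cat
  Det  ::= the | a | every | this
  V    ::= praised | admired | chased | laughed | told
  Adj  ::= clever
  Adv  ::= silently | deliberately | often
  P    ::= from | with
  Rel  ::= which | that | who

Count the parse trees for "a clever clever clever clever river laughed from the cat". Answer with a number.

[S [NP [Det a] [AP [Adj clever] [AP [Adj clever] [AP [Adj clever] [AP [Adj clever]]]]] [N river]] [VP [VP [V laughed]] [PP [P from] [NP [Det the] [N cat]]]]]
No rule offers an alternative attachment or grouping for any span, so this is the only derivation.

1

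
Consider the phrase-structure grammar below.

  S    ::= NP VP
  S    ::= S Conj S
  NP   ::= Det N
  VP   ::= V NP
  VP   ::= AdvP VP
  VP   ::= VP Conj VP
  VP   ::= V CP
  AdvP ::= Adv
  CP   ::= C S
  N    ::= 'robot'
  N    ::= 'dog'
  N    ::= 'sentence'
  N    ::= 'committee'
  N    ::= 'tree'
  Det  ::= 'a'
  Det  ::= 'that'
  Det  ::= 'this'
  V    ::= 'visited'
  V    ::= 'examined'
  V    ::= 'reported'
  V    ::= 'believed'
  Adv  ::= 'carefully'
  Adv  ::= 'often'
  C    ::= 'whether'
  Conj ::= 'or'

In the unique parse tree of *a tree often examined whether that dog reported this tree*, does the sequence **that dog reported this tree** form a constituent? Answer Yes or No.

[S [NP [Det a] [N tree]] [VP [AdvP [Adv often]] [VP [V examined] [CP [C whether] [S [NP [Det that] [N dog]] [VP [V reported] [NP [Det this] [N tree]]]]]]]]
The words 'that dog reported this tree' are exhaustively dominated by a single S node (built by S → NP VP), so they form a constituent.

Yes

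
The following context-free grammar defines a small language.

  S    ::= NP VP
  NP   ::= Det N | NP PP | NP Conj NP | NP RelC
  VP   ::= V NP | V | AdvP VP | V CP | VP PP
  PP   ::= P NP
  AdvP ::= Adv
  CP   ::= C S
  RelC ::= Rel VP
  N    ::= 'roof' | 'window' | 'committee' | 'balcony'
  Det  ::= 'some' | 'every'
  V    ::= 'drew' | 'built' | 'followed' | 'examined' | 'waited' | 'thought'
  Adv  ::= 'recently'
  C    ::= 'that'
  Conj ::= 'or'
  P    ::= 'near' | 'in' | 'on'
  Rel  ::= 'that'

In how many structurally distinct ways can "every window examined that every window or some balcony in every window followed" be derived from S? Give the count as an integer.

The two bracketings:
[S [NP [Det every] [N window]] [VP [V examined] [CP [C that] [S [NP [NP [NP [Det every] [N window]] [Conj or] [NP [Det some] [N balcony]]] [PP [P in] [NP [Det every] [N window]]]] [VP [V followed]]]]]]
[S [NP [Det every] [N window]] [VP [V examined] [CP [C that] [S [NP [NP [Det every] [N window]] [Conj or] [NP [NP [Det some] [N balcony]] [PP [P in] [NP [Det every] [N window]]]]] [VP [V followed]]]]]]
The trees differ in how a recursive rule is bracketed over the same span.

2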